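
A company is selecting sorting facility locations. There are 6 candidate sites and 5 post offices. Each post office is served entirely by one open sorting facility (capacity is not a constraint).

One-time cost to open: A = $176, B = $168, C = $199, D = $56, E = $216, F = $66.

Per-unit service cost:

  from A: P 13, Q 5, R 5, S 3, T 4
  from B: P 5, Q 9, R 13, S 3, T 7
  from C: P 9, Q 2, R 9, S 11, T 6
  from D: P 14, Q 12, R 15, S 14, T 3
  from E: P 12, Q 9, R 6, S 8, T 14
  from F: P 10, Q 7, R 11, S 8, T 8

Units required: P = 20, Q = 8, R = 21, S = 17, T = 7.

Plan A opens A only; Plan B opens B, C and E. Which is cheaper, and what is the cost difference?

Plan A: {A}: P→A 13·20=260, Q→A 5·8=40, R→A 5·21=105, S→A 3·17=51, T→A 4·7=28. Service 484; fixed 176; total 660.
Plan B: {B, C, E}: P→B 5·20=100, Q→C 2·8=16, R→E 6·21=126, S→B 3·17=51, T→C 6·7=42. Service 335; fixed 583; total 918.
Difference: |660 − 918| = 258.

Plan A is cheaper by 258.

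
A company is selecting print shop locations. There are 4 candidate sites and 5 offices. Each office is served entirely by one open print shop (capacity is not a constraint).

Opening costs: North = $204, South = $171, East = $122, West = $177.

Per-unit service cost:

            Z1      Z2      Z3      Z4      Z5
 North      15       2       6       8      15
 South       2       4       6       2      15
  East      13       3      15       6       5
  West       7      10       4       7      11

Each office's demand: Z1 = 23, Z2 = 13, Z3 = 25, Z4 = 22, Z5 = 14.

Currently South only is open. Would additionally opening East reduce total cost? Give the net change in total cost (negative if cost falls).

Yes — net change −31 (cost falls by 31).

Current service cost with {South}: 502.
Adding East: each office re-picks its cheapest; new service cost 349, saving 153.
Extra fixed cost: 122. Net change = 122 − 153 = -31.
(Totals: 673 → 642.)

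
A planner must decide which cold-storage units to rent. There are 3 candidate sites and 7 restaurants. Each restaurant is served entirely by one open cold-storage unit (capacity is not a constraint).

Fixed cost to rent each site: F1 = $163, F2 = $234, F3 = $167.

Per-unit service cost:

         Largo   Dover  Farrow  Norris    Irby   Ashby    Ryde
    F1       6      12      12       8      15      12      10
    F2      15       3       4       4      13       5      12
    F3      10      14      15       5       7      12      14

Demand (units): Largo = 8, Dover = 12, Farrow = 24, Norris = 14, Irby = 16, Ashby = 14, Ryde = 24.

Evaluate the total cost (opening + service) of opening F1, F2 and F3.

Each restaurant is assigned to its cheapest site among the open ones.
{F1, F2, F3}: Largo→F1 6·8=48, Dover→F2 3·12=36, Farrow→F2 4·24=96, Norris→F2 4·14=56, Irby→F3 7·16=112, Ashby→F2 5·14=70, Ryde→F1 10·24=240. Service 658; fixed 564; total 1222.

Total cost: 1222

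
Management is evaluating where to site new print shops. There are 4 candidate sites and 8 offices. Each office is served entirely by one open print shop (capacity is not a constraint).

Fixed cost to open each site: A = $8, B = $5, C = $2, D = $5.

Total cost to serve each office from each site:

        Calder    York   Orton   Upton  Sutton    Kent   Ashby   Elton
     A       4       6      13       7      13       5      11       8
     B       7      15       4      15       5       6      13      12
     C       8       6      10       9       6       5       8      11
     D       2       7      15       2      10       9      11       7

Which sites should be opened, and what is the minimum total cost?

Open B, C and D; minimum total cost 51.

For any fixed open set, each office goes to its cheapest open site; total = fixed + service.
{B, C, D}: Calder→D 2, York→C 6, Orton→B 4, Upton→D 2, Sutton→B 5, Kent→C 5, Ashby→C 8, Elton→D 7. Service 39; fixed 12; total 51.
{C, D}: service 46 + fixed 7 = 53
{B, D}: service 44 + fixed 10 = 54
{A, B, C, D}: Calder→D 2, York→A 6, Orton→B 4, Upton→D 2, Sutton→B 5, Kent→A 5, Ashby→C 8, Elton→D 7. Service 39; fixed 20; total 59.
No other subset beats 51.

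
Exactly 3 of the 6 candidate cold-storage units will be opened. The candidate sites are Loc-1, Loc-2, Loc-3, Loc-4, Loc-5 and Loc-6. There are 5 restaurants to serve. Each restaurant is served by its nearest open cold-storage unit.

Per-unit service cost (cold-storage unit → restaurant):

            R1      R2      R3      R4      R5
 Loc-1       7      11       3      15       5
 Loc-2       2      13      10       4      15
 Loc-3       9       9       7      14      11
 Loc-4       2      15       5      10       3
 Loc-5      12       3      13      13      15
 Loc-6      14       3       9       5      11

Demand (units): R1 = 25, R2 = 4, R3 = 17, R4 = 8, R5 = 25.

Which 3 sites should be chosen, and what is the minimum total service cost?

With exactly 3 open, each restaurant uses its cheapest among the chosen.
{Loc-1, Loc-4, Loc-6}: R1→Loc-4 2·25=50, R2→Loc-6 3·4=12, R3→Loc-1 3·17=51, R4→Loc-6 5·8=40, R5→Loc-4 3·25=75. Service cost 228.
{Loc-1, Loc-2, Loc-4}: service cost 252
{Loc-2, Loc-4, Loc-5}: service cost 254
Among all 20 size-3 choices, {Loc-1, Loc-4, Loc-6} is lowest.

Choose Loc-1, Loc-4 and Loc-6; total service cost 228.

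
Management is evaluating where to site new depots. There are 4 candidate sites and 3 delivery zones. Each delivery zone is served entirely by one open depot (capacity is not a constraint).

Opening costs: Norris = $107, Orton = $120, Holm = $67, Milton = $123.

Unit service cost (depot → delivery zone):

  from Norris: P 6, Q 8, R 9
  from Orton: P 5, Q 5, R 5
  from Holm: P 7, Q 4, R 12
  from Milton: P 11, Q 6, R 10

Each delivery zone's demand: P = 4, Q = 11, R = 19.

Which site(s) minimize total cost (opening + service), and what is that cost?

Open Orton only; minimum total cost 290.

For any fixed open set, each delivery zone goes to its cheapest open site; total = fixed + service.
{Orton}: P→Orton 5·4=20, Q→Orton 5·11=55, R→Orton 5·19=95. Service 170; fixed 120; total 290.
{Orton, Holm}: service 159 + fixed 187 = 346
{Holm}: service 300 + fixed 67 = 367
{Norris, Orton, Holm, Milton}: service 159 + fixed 417 = 576
No other subset beats 290.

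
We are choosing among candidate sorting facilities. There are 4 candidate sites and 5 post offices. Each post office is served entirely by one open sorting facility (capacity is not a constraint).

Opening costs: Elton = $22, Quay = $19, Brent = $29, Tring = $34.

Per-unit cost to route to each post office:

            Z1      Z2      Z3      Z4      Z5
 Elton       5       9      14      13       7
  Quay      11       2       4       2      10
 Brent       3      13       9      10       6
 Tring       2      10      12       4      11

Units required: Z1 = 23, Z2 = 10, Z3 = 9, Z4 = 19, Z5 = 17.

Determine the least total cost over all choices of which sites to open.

Minimum total cost: 313

For any fixed open set, each post office goes to its cheapest open site; total = fixed + service.
{Quay, Brent}: Z1→Brent 3·23=69, Z2→Quay 2·10=20, Z3→Quay 4·9=36, Z4→Quay 2·19=38, Z5→Brent 6·17=102. Service 265; fixed 48; total 313.
{Quay, Brent, Tring}: Z1→Tring 2·23=46, Z2→Quay 2·10=20, Z3→Quay 4·9=36, Z4→Quay 2·19=38, Z5→Brent 6·17=102. Service 242; fixed 82; total 324.
{Elton, Quay, Tring}: Z1→Tring 2·23=46, Z2→Quay 2·10=20, Z3→Quay 4·9=36, Z4→Quay 2·19=38, Z5→Elton 7·17=119. Service 259; fixed 75; total 334.
{Elton, Quay, Brent, Tring}: Z1→Tring 2·23=46, Z2→Quay 2·10=20, Z3→Quay 4·9=36, Z4→Quay 2·19=38, Z5→Brent 6·17=102. Service 242; fixed 104; total 346.
No other subset beats 313.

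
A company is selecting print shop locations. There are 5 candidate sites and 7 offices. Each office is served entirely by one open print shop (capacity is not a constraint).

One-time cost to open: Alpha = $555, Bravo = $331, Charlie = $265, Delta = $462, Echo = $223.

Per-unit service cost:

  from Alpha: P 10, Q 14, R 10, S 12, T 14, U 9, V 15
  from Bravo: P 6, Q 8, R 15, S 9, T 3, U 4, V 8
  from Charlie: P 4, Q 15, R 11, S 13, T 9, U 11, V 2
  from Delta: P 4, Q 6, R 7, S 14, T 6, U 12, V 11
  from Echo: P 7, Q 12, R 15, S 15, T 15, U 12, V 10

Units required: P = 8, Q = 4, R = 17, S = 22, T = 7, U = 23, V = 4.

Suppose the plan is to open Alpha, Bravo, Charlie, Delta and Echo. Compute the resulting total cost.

Each office is assigned to its cheapest site among the open ones.
{Alpha, Bravo, Charlie, Delta, Echo}: P→Charlie 4·8=32, Q→Delta 6·4=24, R→Delta 7·17=119, S→Bravo 9·22=198, T→Bravo 3·7=21, U→Bravo 4·23=92, V→Charlie 2·4=8. Service 494; fixed 1836; total 2330.

Total cost: 2330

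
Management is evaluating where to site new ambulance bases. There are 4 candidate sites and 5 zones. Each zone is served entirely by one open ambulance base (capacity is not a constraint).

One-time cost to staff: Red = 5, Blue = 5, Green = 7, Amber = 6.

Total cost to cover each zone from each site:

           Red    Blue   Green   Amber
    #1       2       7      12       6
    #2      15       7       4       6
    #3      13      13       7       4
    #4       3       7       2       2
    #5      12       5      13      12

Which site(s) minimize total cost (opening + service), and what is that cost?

For any fixed open set, each zone goes to its cheapest open site; total = fixed + service.
{Blue, Amber}: #1→Amber 6, #2→Amber 6, #3→Amber 4, #4→Amber 2, #5→Blue 5. Service 23; fixed 11; total 34.
{Red, Blue, Amber}: service 19 + fixed 16 = 35
{Amber}: service 30 + fixed 6 = 36
{Red, Blue, Green, Amber}: service 17 + fixed 23 = 40
No other subset beats 34.

Open Blue and Amber; minimum total cost 34.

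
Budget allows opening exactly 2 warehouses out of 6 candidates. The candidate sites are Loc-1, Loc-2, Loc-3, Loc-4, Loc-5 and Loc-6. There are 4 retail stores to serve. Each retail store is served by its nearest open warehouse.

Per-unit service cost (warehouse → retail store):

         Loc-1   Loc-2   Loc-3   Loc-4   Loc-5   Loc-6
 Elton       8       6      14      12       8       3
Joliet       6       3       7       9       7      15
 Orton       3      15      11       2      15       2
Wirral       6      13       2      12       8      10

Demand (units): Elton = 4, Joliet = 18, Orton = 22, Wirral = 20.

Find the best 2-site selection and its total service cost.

Choose Loc-3 and Loc-6; total service cost 222.

With exactly 2 open, each retail store uses its cheapest among the chosen.
{Loc-3, Loc-6}: Elton→Loc-6 3·4=12, Joliet→Loc-3 7·18=126, Orton→Loc-6 2·22=44, Wirral→Loc-3 2·20=40. Service cost 222.
{Loc-1, Loc-3}: service cost 246
{Loc-3, Loc-4}: service cost 258
Among all 15 size-2 choices, {Loc-3, Loc-6} is lowest.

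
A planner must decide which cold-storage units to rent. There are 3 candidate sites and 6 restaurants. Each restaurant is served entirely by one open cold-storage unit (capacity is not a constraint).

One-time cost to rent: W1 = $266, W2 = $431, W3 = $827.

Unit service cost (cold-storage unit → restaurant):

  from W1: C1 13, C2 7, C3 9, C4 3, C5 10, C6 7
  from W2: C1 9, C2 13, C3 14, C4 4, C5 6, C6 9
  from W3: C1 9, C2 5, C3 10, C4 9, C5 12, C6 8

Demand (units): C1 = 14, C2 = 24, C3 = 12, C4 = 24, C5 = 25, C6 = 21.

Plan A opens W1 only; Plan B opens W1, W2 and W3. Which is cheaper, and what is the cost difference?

Plan A is cheaper by 1054.

Plan A: {W1}: C1→W1 13·14=182, C2→W1 7·24=168, C3→W1 9·12=108, C4→W1 3·24=72, C5→W1 10·25=250, C6→W1 7·21=147. Service 927; fixed 266; total 1193.
Plan B: {W1, W2, W3}: C1→W2 9·14=126, C2→W3 5·24=120, C3→W1 9·12=108, C4→W1 3·24=72, C5→W2 6·25=150, C6→W1 7·21=147. Service 723; fixed 1524; total 2247.
Difference: |1193 − 2247| = 1054.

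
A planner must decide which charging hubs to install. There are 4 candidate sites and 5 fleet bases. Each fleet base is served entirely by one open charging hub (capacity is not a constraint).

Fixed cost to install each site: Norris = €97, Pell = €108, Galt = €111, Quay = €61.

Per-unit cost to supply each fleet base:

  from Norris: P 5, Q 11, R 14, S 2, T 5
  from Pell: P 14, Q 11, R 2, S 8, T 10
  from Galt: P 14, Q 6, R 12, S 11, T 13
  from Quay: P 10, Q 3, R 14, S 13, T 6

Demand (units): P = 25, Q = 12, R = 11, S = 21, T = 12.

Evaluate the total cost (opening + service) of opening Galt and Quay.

Total cost: 893

Each fleet base is assigned to its cheapest site among the open ones.
{Galt, Quay}: P→Quay 10·25=250, Q→Quay 3·12=36, R→Galt 12·11=132, S→Galt 11·21=231, T→Quay 6·12=72. Service 721; fixed 172; total 893.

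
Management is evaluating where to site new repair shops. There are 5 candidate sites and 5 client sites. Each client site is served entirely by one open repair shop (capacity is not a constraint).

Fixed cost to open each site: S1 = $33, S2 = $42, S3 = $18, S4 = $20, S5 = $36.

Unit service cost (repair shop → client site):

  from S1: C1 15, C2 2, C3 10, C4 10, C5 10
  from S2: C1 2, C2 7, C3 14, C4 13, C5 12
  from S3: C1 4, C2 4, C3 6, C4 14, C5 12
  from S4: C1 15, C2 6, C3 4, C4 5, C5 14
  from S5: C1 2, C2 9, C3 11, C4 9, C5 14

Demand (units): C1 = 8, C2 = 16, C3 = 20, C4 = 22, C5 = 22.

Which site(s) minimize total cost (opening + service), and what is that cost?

For any fixed open set, each client site goes to its cheapest open site; total = fixed + service.
{S1, S3, S4}: C1→S3 4·8=32, C2→S1 2·16=32, C3→S4 4·20=80, C4→S4 5·22=110, C5→S1 10·22=220. Service 474; fixed 71; total 545.
{S1, S4, S5}: service 458 + fixed 89 = 547
{S1, S2, S4}: service 458 + fixed 95 = 553
{S1, S2, S3, S4, S5}: service 458 + fixed 149 = 607
No other subset beats 545.

Open S1, S3 and S4; minimum total cost 545.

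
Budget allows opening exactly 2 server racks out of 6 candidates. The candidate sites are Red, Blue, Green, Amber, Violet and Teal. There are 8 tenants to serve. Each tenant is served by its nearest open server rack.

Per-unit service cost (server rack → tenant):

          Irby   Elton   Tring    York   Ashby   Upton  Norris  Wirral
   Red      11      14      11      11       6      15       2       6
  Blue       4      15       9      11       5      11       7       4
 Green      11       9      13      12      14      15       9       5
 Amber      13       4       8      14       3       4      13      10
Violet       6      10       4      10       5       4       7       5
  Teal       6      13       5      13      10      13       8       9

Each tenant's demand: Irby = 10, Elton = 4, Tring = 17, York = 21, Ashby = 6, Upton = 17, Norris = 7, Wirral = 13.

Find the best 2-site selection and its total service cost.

Choose Amber and Violet; total service cost 554.

With exactly 2 open, each tenant uses its cheapest among the chosen.
{Amber, Violet}: Irby→Violet 6·10=60, Elton→Amber 4·4=16, Tring→Violet 4·17=68, York→Violet 10·21=210, Ashby→Amber 3·6=18, Upton→Amber 4·17=68, Norris→Violet 7·7=49, Wirral→Violet 5·13=65. Service cost 554.
{Red, Violet}: service cost 555
{Blue, Violet}: service cost 557
Among all 15 size-2 choices, {Amber, Violet} is lowest.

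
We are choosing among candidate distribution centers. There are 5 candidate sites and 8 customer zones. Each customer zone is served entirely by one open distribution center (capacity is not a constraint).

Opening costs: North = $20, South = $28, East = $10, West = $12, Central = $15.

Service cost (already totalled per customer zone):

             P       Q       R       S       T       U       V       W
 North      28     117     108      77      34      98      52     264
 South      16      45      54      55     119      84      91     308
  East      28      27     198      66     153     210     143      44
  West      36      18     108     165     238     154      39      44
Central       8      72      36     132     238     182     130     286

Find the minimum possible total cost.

Minimum total cost: 393

For any fixed open set, each customer zone goes to its cheapest open site; total = fixed + service.
{North, South, West, Central}: P→Central 8, Q→West 18, R→Central 36, S→South 55, T→North 34, U→South 84, V→West 39, W→West 44. Service 318; fixed 75; total 393.
{North, East, West, Central}: P→Central 8, Q→West 18, R→Central 36, S→East 66, T→North 34, U→North 98, V→West 39, W→East 44. Service 343; fixed 57; total 400.
{North, West, Central}: service 354 + fixed 47 = 401
{North, South, East, West, Central}: service 318 + fixed 85 = 403
No other subset beats 393.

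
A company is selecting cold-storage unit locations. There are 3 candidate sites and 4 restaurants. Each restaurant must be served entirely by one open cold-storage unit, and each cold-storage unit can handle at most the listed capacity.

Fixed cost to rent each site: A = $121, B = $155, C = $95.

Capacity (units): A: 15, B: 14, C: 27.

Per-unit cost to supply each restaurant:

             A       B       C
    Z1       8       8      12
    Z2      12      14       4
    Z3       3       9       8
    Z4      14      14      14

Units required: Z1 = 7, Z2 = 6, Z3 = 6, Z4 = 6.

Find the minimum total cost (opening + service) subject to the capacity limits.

Open {C}: Z1→C 12·7=84, Z2→C 4·6=24, Z3→C 8·6=48, Z4→C 14·6=84.
Loads: C carries 25/27. Service 240; fixed 95; total 335.
Next best feasible plan costs 398.

Minimum total cost: 335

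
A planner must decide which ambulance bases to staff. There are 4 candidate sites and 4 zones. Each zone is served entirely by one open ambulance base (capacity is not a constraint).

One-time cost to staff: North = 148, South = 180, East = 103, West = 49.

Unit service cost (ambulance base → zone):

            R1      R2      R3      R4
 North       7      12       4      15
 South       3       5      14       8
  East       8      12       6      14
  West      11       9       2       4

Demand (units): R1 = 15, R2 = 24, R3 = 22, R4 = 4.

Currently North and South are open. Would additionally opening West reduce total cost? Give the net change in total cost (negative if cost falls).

Current service cost with {North, South}: 285.
Adding West: each zone re-picks its cheapest; new service cost 225, saving 60.
Extra fixed cost: 49. Net change = 49 − 60 = -11.
(Totals: 613 → 602.)

Yes — net change −11 (cost falls by 11).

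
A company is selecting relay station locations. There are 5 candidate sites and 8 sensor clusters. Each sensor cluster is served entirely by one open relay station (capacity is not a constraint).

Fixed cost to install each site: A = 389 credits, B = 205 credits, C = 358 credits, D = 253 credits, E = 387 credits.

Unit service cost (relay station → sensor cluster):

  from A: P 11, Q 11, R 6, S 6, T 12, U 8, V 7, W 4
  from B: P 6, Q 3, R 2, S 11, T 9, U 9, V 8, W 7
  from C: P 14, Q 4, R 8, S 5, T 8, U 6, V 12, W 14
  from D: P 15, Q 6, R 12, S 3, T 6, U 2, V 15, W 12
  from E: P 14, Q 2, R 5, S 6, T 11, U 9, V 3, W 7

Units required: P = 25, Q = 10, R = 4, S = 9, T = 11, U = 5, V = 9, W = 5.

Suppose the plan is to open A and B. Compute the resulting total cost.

Total cost: 1058

Each sensor cluster is assigned to its cheapest site among the open ones.
{A, B}: P→B 6·25=150, Q→B 3·10=30, R→B 2·4=8, S→A 6·9=54, T→B 9·11=99, U→A 8·5=40, V→A 7·9=63, W→A 4·5=20. Service 464; fixed 594; total 1058.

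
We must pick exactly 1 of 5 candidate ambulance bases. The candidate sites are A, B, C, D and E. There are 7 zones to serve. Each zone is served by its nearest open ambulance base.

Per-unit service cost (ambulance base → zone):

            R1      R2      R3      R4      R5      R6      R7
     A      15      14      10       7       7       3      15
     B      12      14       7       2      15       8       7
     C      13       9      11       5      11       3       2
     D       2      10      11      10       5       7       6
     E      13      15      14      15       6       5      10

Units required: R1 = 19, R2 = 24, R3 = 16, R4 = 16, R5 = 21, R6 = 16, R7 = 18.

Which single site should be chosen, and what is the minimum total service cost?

With exactly 1 open, each zone uses its cheapest among the chosen.
{D}: R1→D 2·19=38, R2→D 10·24=240, R3→D 11·16=176, R4→D 10·16=160, R5→D 5·21=105, R6→D 7·16=112, R7→D 6·18=108. Service cost 939.
{C}: service cost 1034
{B}: service cost 1277
Among all 5 size-1 choices, {D} is lowest.

Choose D only; total service cost 939.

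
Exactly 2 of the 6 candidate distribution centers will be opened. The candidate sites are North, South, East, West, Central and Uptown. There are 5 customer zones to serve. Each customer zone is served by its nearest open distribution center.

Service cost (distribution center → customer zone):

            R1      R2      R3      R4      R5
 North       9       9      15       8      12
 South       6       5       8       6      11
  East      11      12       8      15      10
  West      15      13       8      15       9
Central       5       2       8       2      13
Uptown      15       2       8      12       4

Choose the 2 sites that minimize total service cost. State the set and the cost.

With exactly 2 open, each customer zone uses its cheapest among the chosen.
{Central, Uptown}: R1→Central 5, R2→Central 2, R3→Central 8, R4→Central 2, R5→Uptown 4. Service cost 21.
{South, Uptown}: service cost 26
{West, Central}: service cost 26
Among all 15 size-2 choices, {Central, Uptown} is lowest.

Choose Central and Uptown; total service cost 21.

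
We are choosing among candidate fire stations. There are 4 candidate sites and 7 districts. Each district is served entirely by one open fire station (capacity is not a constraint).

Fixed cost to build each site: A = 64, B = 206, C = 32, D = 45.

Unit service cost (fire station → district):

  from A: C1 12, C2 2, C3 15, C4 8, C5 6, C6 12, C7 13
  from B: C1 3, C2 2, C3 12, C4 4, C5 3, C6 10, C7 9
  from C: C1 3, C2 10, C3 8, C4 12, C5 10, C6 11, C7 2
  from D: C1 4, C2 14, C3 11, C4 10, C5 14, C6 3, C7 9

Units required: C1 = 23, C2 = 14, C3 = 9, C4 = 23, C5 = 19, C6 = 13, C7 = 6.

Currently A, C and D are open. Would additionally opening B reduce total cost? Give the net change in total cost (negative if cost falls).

No — net change +57 (cost rises by 57).

Current service cost with {A, C, D}: 518.
Adding B: each district re-picks its cheapest; new service cost 369, saving 149.
Extra fixed cost: 206. Net change = 206 − 149 = 57.
(Totals: 659 → 716.)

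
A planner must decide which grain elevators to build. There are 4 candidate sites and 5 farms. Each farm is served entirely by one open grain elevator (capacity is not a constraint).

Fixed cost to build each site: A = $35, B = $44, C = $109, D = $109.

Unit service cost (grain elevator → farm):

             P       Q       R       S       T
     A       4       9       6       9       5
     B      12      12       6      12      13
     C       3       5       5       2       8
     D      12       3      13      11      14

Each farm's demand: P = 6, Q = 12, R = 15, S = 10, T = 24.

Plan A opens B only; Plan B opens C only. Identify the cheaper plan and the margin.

Plan B is cheaper by 308.

Plan A: {B}: P→B 12·6=72, Q→B 12·12=144, R→B 6·15=90, S→B 12·10=120, T→B 13·24=312. Service 738; fixed 44; total 782.
Plan B: {C}: P→C 3·6=18, Q→C 5·12=60, R→C 5·15=75, S→C 2·10=20, T→C 8·24=192. Service 365; fixed 109; total 474.
Difference: |782 − 474| = 308.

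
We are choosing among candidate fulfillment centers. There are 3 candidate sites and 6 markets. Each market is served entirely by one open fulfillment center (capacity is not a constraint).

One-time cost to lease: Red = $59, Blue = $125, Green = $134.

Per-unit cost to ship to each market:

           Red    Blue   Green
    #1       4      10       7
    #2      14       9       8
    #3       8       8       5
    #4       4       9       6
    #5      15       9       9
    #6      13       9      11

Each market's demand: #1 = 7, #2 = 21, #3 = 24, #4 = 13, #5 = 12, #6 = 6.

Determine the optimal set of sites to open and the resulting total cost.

For any fixed open set, each market goes to its cheapest open site; total = fixed + service.
{Green}: #1→Green 7·7=49, #2→Green 8·21=168, #3→Green 5·24=120, #4→Green 6·13=78, #5→Green 9·12=108, #6→Green 11·6=66. Service 589; fixed 134; total 723.
{Red, Green}: service 542 + fixed 193 = 735
{Red, Blue}: service 623 + fixed 184 = 807
{Red, Blue, Green}: service 530 + fixed 318 = 848
No other subset beats 723.

Open Green only; minimum total cost 723.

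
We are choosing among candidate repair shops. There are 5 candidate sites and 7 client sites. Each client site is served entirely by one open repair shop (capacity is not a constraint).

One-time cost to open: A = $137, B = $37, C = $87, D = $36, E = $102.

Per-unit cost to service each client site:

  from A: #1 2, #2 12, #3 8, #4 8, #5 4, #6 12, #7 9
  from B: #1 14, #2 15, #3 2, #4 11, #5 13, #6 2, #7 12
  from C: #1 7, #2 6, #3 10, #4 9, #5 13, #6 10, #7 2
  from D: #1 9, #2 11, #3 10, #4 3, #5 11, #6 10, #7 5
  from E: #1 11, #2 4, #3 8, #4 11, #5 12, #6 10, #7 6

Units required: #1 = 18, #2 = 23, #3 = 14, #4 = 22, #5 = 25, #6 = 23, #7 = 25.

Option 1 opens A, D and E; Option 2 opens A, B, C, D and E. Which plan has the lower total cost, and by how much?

Option 2 is cheaper by 219.

Option 1: {A, D, E}: #1→A 2·18=36, #2→E 4·23=92, #3→A 8·14=112, #4→D 3·22=66, #5→A 4·25=100, #6→D 10·23=230, #7→D 5·25=125. Service 761; fixed 275; total 1036.
Option 2: {A, B, C, D, E}: #1→A 2·18=36, #2→E 4·23=92, #3→B 2·14=28, #4→D 3·22=66, #5→A 4·25=100, #6→B 2·23=46, #7→C 2·25=50. Service 418; fixed 399; total 817.
Difference: |1036 − 817| = 219.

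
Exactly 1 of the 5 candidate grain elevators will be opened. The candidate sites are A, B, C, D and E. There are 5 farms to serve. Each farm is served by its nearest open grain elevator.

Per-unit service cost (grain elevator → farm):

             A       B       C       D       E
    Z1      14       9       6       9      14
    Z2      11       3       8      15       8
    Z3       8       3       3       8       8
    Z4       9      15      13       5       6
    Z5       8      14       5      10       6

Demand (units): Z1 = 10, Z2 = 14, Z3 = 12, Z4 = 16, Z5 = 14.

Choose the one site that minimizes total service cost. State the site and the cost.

Choose C only; total service cost 486.

With exactly 1 open, each farm uses its cheapest among the chosen.
{C}: Z1→C 6·10=60, Z2→C 8·14=112, Z3→C 3·12=36, Z4→C 13·16=208, Z5→C 5·14=70. Service cost 486.
{E}: service cost 528
{B}: service cost 604
Among all 5 size-1 choices, {C} is lowest.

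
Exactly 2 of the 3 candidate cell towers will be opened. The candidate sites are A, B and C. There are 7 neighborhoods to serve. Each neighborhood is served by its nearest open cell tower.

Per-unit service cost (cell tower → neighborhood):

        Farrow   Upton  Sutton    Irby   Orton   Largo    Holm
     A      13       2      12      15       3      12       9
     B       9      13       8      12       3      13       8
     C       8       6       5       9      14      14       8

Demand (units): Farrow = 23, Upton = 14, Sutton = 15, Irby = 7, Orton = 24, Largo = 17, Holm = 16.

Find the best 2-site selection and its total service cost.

With exactly 2 open, each neighborhood uses its cheapest among the chosen.
{A, C}: Farrow→C 8·23=184, Upton→A 2·14=28, Sutton→C 5·15=75, Irby→C 9·7=63, Orton→A 3·24=72, Largo→A 12·17=204, Holm→C 8·16=128. Service cost 754.
{B, C}: service cost 827
{A, B}: service cost 843
Among all 3 size-2 choices, {A, C} is lowest.

Choose A and C; total service cost 754.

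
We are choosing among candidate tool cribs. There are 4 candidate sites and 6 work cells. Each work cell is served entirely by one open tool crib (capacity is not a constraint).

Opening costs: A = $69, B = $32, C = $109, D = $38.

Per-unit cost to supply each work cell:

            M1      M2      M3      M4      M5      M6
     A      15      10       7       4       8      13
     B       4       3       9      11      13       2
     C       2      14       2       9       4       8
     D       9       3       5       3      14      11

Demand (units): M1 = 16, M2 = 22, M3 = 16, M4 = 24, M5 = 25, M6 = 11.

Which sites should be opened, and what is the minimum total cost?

For any fixed open set, each work cell goes to its cheapest open site; total = fixed + service.
{B, C, D}: M1→C 2·16=32, M2→B 3·22=66, M3→C 2·16=32, M4→D 3·24=72, M5→C 4·25=100, M6→B 2·11=22. Service 324; fixed 179; total 503.
{C, D}: M1→C 2·16=32, M2→D 3·22=66, M3→C 2·16=32, M4→D 3·24=72, M5→C 4·25=100, M6→C 8·11=88. Service 390; fixed 147; total 537.
{A, B, C}: M1→C 2·16=32, M2→B 3·22=66, M3→C 2·16=32, M4→A 4·24=96, M5→C 4·25=100, M6→B 2·11=22. Service 348; fixed 210; total 558.
{A, B, C, D}: M1→C 2·16=32, M2→B 3·22=66, M3→C 2·16=32, M4→D 3·24=72, M5→C 4·25=100, M6→B 2·11=22. Service 324; fixed 248; total 572.
No other subset beats 503.

Open B, C and D; minimum total cost 503.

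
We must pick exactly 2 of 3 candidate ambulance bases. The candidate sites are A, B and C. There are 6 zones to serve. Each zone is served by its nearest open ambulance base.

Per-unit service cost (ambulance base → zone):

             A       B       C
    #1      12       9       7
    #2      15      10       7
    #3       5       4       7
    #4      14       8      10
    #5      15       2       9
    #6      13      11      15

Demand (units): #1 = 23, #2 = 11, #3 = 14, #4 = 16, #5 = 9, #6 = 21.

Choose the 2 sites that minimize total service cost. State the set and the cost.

Choose B and C; total service cost 671.

With exactly 2 open, each zone uses its cheapest among the chosen.
{B, C}: #1→C 7·23=161, #2→C 7·11=77, #3→B 4·14=56, #4→B 8·16=128, #5→B 2·9=18, #6→B 11·21=231. Service cost 671.
{A, B}: service cost 750
{A, C}: service cost 822
Among all 3 size-2 choices, {B, C} is lowest.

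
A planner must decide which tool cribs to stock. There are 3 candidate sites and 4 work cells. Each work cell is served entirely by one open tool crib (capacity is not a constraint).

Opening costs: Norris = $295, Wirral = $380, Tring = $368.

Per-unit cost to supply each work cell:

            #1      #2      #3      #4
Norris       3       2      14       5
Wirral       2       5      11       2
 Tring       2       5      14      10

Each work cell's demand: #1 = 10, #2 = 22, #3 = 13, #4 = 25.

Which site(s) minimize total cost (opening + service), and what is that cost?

For any fixed open set, each work cell goes to its cheapest open site; total = fixed + service.
{Norris}: #1→Norris 3·10=30, #2→Norris 2·22=44, #3→Norris 14·13=182, #4→Norris 5·25=125. Service 381; fixed 295; total 676.
{Wirral}: service 323 + fixed 380 = 703
{Tring}: service 562 + fixed 368 = 930
{Norris, Wirral, Tring}: service 257 + fixed 1043 = 1300
(All 7 nonempty subsets were checked; Norris only is lowest.)

Open Norris only; minimum total cost 676.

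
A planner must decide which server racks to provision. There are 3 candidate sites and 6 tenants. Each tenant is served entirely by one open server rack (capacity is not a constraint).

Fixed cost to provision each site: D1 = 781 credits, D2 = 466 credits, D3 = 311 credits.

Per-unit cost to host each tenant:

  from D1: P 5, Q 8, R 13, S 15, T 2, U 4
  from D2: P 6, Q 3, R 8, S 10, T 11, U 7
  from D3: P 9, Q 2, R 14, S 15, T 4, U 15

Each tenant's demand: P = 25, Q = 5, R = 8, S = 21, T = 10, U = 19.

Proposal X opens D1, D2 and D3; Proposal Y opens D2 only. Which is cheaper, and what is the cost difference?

Proposal X: {D1, D2, D3}: P→D1 5·25=125, Q→D3 2·5=10, R→D2 8·8=64, S→D2 10·21=210, T→D1 2·10=20, U→D1 4·19=76. Service 505; fixed 1558; total 2063.
Proposal Y: {D2}: P→D2 6·25=150, Q→D2 3·5=15, R→D2 8·8=64, S→D2 10·21=210, T→D2 11·10=110, U→D2 7·19=133. Service 682; fixed 466; total 1148.
Difference: |2063 − 1148| = 915.

Proposal Y is cheaper by 915.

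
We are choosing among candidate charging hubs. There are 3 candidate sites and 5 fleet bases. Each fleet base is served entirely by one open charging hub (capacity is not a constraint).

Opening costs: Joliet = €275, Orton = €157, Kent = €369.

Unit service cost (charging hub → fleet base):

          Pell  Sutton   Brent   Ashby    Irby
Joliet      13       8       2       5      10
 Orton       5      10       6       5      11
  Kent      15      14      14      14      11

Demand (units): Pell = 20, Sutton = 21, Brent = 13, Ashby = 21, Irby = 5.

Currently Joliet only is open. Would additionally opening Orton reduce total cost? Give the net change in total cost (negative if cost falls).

Yes — net change −3 (cost falls by 3).

Current service cost with {Joliet}: 609.
Adding Orton: each fleet base re-picks its cheapest; new service cost 449, saving 160.
Extra fixed cost: 157. Net change = 157 − 160 = -3.
(Totals: 884 → 881.)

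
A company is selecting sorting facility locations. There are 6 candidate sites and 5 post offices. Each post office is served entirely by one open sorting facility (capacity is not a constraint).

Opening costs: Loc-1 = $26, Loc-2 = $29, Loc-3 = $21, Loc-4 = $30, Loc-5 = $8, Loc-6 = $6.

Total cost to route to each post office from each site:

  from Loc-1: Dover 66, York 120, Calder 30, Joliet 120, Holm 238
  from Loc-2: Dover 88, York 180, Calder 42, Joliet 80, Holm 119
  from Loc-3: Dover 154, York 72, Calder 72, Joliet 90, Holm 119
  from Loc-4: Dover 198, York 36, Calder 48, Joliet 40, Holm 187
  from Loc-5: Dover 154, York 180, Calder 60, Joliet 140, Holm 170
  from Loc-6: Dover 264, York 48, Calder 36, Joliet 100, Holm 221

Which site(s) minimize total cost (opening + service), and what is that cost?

For any fixed open set, each post office goes to its cheapest open site; total = fixed + service.
{Loc-1, Loc-3, Loc-4}: Dover→Loc-1 66, York→Loc-4 36, Calder→Loc-1 30, Joliet→Loc-4 40, Holm→Loc-3 119. Service 291; fixed 77; total 368.
{Loc-1, Loc-3, Loc-4, Loc-6}: service 291 + fixed 83 = 374
{Loc-1, Loc-2, Loc-4}: service 291 + fixed 85 = 376
{Loc-1, Loc-2, Loc-3, Loc-4, Loc-5, Loc-6}: service 291 + fixed 120 = 411
No other subset beats 368.

Open Loc-1, Loc-3 and Loc-4; minimum total cost 368.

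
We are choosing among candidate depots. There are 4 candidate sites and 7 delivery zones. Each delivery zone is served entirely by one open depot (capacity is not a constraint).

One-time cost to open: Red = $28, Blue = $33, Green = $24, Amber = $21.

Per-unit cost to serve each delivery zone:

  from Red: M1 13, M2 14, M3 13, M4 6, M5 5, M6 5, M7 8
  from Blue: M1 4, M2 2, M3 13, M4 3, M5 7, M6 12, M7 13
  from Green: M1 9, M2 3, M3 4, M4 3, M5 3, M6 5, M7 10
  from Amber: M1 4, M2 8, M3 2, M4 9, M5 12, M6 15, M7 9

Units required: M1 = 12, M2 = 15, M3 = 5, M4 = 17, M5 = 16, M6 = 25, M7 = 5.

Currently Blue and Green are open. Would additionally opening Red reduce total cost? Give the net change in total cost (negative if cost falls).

No — net change +18 (cost rises by 18).

Current service cost with {Blue, Green}: 372.
Adding Red: each delivery zone re-picks its cheapest; new service cost 362, saving 10.
Extra fixed cost: 28. Net change = 28 − 10 = 18.
(Totals: 429 → 447.)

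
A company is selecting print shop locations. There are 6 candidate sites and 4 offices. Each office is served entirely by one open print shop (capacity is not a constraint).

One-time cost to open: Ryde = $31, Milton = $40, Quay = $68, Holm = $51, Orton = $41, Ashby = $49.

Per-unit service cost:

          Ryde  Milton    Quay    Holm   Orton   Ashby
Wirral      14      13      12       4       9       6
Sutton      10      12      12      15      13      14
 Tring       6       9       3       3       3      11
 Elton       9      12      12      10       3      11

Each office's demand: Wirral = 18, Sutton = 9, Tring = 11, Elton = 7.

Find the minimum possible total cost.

Minimum total cost: 335

For any fixed open set, each office goes to its cheapest open site; total = fixed + service.
{Holm, Orton}: Wirral→Holm 4·18=72, Sutton→Orton 13·9=117, Tring→Holm 3·11=33, Elton→Orton 3·7=21. Service 243; fixed 92; total 335.
{Ryde, Holm, Orton}: service 216 + fixed 123 = 339
{Ryde, Holm}: service 258 + fixed 82 = 340
{Ryde, Milton, Quay, Holm, Orton, Ashby}: service 216 + fixed 280 = 496
No other subset beats 335.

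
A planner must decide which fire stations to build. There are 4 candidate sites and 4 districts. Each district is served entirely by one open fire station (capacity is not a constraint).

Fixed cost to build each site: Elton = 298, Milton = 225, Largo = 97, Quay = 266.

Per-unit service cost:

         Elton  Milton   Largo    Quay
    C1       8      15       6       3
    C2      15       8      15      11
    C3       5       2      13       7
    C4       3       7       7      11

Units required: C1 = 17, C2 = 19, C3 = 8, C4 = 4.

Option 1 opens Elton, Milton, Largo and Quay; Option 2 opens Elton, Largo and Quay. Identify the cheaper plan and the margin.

Option 1: {Elton, Milton, Largo, Quay}: C1→Quay 3·17=51, C2→Milton 8·19=152, C3→Milton 2·8=16, C4→Elton 3·4=12. Service 231; fixed 886; total 1117.
Option 2: {Elton, Largo, Quay}: C1→Quay 3·17=51, C2→Quay 11·19=209, C3→Elton 5·8=40, C4→Elton 3·4=12. Service 312; fixed 661; total 973.
Difference: |1117 − 973| = 144.

Option 2 is cheaper by 144.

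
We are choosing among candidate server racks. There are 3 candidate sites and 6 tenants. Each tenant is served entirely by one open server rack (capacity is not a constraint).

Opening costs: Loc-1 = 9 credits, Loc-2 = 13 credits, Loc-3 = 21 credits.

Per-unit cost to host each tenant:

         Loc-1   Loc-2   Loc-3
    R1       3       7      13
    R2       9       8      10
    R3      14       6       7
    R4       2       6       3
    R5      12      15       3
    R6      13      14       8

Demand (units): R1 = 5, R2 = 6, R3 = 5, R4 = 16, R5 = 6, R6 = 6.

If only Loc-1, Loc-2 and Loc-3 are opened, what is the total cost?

Total cost: 234

Each tenant is assigned to its cheapest site among the open ones.
{Loc-1, Loc-2, Loc-3}: R1→Loc-1 3·5=15, R2→Loc-2 8·6=48, R3→Loc-2 6·5=30, R4→Loc-1 2·16=32, R5→Loc-3 3·6=18, R6→Loc-3 8·6=48. Service 191; fixed 43; total 234.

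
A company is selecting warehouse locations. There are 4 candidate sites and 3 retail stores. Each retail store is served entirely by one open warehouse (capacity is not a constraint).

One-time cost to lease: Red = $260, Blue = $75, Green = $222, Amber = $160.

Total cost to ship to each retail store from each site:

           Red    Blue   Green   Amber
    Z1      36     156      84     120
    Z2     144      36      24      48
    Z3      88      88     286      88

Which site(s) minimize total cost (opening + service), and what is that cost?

For any fixed open set, each retail store goes to its cheapest open site; total = fixed + service.
{Blue}: Z1→Blue 156, Z2→Blue 36, Z3→Blue 88. Service 280; fixed 75; total 355.
{Amber}: service 256 + fixed 160 = 416
{Blue, Amber}: Z1→Amber 120, Z2→Blue 36, Z3→Blue 88. Service 244; fixed 235; total 479.
{Red, Blue, Green, Amber}: service 148 + fixed 717 = 865
(All 15 nonempty subsets were checked; Blue only is lowest.)

Open Blue only; minimum total cost 355.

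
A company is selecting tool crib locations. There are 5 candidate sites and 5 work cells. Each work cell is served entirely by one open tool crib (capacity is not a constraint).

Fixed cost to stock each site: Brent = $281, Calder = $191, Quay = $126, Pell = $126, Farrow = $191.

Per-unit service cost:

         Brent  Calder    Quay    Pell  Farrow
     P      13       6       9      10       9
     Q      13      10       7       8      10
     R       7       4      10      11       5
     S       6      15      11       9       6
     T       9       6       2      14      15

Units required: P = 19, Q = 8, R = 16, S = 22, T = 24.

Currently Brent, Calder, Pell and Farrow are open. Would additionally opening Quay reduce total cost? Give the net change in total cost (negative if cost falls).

Current service cost with {Brent, Calder, Pell, Farrow}: 518.
Adding Quay: each work cell re-picks its cheapest; new service cost 414, saving 104.
Extra fixed cost: 126. Net change = 126 − 104 = 22.
(Totals: 1307 → 1329.)

No — net change +22 (cost rises by 22).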